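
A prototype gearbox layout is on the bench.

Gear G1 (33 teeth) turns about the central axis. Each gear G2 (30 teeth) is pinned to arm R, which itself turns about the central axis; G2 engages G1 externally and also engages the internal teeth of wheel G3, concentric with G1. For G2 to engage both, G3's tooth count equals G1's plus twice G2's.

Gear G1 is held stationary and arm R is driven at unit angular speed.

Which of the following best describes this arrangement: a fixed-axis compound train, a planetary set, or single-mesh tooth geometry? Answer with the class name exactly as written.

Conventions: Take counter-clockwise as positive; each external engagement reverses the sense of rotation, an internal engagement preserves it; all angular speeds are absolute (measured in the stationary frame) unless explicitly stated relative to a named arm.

planetary set

topology: planetary set — G1 33T / G2 30T / G3 93T, arm = carrier (Willis)
classification: planetary set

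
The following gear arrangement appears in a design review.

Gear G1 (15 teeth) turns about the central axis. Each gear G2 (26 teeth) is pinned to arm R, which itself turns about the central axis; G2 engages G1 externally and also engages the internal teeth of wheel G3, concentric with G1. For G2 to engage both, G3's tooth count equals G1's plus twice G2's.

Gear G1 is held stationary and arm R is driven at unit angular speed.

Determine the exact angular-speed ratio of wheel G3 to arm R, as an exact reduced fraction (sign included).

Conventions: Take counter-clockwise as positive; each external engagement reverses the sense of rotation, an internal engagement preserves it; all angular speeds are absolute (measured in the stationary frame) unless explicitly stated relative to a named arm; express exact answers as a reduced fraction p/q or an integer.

recognized (axles ride arm R): planetary set, 15/26/67 teeth
ring teeth: 15 + 2·26 = 67
15(ω_sun−ω_arm) = −67(ω_ring−ω_arm),  ω_sun = 0, ω_arm = 1
ω_ring = 1 − (15/67)(0−1) = 82/67
ω_out/ω_in = 82/67

82/67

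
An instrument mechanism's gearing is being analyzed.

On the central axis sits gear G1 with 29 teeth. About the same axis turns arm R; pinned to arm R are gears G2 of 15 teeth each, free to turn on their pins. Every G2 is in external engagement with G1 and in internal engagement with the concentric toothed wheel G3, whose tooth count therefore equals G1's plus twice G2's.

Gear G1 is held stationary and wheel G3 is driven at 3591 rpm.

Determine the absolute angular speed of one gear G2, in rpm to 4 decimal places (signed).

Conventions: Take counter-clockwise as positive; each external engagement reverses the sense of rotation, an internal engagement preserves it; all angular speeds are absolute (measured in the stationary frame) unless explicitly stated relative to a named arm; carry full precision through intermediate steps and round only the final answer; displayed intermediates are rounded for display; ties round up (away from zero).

+7062.3000 rpm

class = planetary set [G3 = 29+2·15 = 59; Willis about the carrier]
normalise by the input: solve with ω_ring = 1, then scale by 3591 rpm
ring teeth: 29 + 2·15 = 59
29(ω_sun−ω_arm) = −59(ω_ring−ω_arm),  ω_sun = 0, ω_ring = 1
29(0−ω_arm) = −59(1−ω_arm)  ⇒  88·ω_arm = 59  ⇒  ω_arm = 59/88
sun–planet mesh: 29·(0−59/88) = −15·(ω_p−ω_arm)  ⇒  ω_p−ω_arm = 1711/1320
ω_p = 59/88 + 1711/1320 = 59/30
scale: ω_p = 59/30 × 3591 rpm = +7062.3000 rpm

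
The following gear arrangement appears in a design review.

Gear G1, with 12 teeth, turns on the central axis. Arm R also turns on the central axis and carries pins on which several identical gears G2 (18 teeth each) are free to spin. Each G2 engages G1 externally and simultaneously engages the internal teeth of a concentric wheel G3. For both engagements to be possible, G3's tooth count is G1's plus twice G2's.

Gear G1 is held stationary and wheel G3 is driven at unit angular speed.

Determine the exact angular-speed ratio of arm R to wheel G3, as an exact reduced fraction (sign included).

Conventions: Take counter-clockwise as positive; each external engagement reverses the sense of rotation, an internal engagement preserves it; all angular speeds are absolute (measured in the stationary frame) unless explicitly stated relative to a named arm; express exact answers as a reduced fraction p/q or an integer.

planetary set (12T centre, 18T on arm, 48T internal) — Willis relation
ring teeth: 12 + 2·18 = 48
12(ω_sun−ω_arm) = −48(ω_ring−ω_arm),  ω_sun = 0, ω_ring = 1
12(0−ω_arm) = −48(1−ω_arm)  ⇒  60·ω_arm = 48  ⇒  ω_arm = 4/5
ω_out/ω_in = 4/5

4/5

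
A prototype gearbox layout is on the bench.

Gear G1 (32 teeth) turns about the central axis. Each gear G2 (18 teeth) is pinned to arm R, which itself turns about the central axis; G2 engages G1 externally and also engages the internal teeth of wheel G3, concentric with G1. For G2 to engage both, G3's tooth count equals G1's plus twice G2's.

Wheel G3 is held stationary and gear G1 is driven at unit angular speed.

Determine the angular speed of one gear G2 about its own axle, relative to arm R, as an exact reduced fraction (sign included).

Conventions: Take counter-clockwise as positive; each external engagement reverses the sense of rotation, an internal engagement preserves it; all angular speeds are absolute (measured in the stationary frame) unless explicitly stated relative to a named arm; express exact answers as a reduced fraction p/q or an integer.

-272/225

class = planetary set [G3 = 32+2·18 = 68; Willis about the carrier]
ring teeth: 32 + 2·18 = 68
32(ω_sun−ω_arm) = −68(ω_ring−ω_arm),  ω_ring = 0, ω_sun = 1
32(1−ω_arm) = −68(0−ω_arm)  ⇒  100·ω_arm = 32  ⇒  ω_arm = 8/25
sun–planet mesh: 32·(1−8/25) = −18·(ω_p−ω_arm)  ⇒  ω_p−ω_arm = -272/225
exact speed ratio = -272/225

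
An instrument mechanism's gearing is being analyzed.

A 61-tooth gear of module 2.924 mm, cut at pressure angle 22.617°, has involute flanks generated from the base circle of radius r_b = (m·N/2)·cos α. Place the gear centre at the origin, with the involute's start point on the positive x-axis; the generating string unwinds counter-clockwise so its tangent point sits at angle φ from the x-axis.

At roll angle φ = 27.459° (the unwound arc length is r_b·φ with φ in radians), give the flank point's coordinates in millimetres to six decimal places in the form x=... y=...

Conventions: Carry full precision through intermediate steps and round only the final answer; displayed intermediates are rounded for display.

single-mesh involute tooth geometry (61T wheel at module 2.924)
pitch radius r_p = m·N/2 = 2.924·61/2 = 89.182000
base radius r_b = r_p·cos α = 89.182000·cos 22.617° = 82.323561
roll angle φ = 27.459° = 0.47924996 rad
x = r_b·(cos φ + φ·sin φ) = 91.241654
y = r_b·(sin φ − φ·cos φ) = 2.951762

x=91.241654 y=2.951762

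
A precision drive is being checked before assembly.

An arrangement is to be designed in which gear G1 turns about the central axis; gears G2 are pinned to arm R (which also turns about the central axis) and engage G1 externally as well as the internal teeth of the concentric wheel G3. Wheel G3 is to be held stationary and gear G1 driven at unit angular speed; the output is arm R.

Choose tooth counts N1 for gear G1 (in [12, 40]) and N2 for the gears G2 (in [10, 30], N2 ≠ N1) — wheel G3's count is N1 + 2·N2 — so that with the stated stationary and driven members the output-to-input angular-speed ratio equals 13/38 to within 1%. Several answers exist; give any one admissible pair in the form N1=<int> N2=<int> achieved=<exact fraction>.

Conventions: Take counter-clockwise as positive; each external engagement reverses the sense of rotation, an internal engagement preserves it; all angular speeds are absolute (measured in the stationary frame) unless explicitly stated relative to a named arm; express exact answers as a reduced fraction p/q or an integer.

N1=26 N2=12 achieved=13/38

planetary set to be sized for 13/38 (Willis relation)
Willis with ω_ring = 0: ω_arm/ω_sun = N1/(N1+N3); set equal to 13/38  ⇒  N3/N1 = 1/(13/38) − 1 = 25/13
N3 = N1 + 2·N2  ⇒  N2/N1 = (N3/N1 − 1)/2 = (25/13 − 1)/2 = 6/13
smallest multiple with N1 ≥ 12 and N2 ≥ 10: k = 2  ⇒  N1 = 2·13 = 26, N2 = 2·6 = 12 (N1 ≤ 40, N2 ≤ 30, N2 ≠ N1 ✓), N3 = 26 + 2·12 = 50
check: N1/(N1+N3) with N1 = 26, N3 = 50 gives 13/38; |achieved − target| = 0 ≤ 13/3800 ✓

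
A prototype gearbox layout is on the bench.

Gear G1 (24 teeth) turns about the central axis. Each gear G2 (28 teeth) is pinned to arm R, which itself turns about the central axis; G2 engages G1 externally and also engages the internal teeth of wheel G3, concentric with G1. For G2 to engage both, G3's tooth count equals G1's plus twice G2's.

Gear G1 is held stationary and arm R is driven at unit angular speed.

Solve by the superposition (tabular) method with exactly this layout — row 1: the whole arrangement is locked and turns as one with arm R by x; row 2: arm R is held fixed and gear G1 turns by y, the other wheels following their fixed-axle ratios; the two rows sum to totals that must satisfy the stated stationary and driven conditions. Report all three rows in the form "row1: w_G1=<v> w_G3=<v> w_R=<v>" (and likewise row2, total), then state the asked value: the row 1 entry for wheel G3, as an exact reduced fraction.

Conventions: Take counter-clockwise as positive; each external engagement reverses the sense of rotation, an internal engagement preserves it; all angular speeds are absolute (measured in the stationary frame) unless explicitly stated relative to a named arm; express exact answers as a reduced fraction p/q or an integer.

row1: w_G1=1 w_G3=1 w_R=1
row2: w_G1=-1 w_G3=3/10 w_R=0
total: w_G1=0 w_G3=13/10 w_R=1
asked value: 1

planetary set (24T centre, 28T on arm, 80T internal) — Willis relation
superposition row 1 [locked train]: every member turns x
row 2: sun turns y, ring = −(24/80)·y, arm 0
boundary: total ω_sun = x + y = 0 and total ω_arm = x = 1  ⇒  y = -1, x = 1
row 2 ring = −(24/80)·(-1) = 3/10
totals (row 1 + row 2): sun 1 + (-1) = 0, ring 1 + 3/10 = 13/10, arm 1 + 0 = 1
asked cell (row1, ring) = 1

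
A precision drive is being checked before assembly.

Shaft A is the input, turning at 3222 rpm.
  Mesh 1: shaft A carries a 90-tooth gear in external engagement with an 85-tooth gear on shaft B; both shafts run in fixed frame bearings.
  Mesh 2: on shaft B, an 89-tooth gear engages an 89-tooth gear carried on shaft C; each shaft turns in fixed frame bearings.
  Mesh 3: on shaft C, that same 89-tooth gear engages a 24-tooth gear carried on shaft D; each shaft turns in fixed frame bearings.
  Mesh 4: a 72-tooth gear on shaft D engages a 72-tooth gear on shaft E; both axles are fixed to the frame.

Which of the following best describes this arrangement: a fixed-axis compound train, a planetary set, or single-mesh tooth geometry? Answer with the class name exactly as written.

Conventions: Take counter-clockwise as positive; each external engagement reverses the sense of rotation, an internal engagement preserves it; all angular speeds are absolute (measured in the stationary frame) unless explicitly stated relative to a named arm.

topology: fixed-axis compound train — 4 meshes, A→E
classification: fixed-axis compound train

fixed-axis compound train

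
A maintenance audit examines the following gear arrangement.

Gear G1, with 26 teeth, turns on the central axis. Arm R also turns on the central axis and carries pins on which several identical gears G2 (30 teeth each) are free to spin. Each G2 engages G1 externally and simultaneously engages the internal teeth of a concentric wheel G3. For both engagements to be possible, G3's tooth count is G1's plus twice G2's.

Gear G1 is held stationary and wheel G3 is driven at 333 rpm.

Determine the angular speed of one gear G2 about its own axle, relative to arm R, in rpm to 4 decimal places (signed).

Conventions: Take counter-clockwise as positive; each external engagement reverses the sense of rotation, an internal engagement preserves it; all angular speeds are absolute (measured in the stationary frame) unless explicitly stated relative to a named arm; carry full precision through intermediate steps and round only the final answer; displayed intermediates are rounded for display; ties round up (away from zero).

recognized (axles ride arm R): planetary set, 26/30/86 teeth
normalise by the input: solve with ω_ring = 1, then scale by 333 rpm
ring teeth: 26 + 2·30 = 86
26(ω_sun−ω_arm) = −86(ω_ring−ω_arm),  ω_sun = 0, ω_ring = 1
26(0−ω_arm) = −86(1−ω_arm)  ⇒  112·ω_arm = 86  ⇒  ω_arm = 43/56
sun–planet mesh: 26·(0−43/56) = −30·(ω_p−ω_arm)  ⇒  ω_p−ω_arm = 559/840
scale: ω_p−ω_arm = 559/840 × 333 rpm = +221.6036 rpm

+221.6036 rpm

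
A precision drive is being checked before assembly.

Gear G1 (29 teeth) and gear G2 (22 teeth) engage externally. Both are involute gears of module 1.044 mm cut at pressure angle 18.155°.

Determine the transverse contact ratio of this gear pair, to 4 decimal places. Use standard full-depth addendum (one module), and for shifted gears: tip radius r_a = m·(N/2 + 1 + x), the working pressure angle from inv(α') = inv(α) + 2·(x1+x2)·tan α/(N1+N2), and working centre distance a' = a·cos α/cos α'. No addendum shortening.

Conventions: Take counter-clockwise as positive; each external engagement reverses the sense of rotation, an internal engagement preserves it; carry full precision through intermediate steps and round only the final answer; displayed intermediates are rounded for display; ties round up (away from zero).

class = single-mesh tooth geometry [involute pair 29T × 22T, m = 1.044]
base radii: r_b1 = 14.384386, r_b2 = 10.912293
tip radii: r_a1 = 16.182000, r_a2 = 12.528000
no profile shift: α' = α, a' = a
action lengths: √(r_a1²−r_b1²) = 7.412595, √(r_a2²−r_b2²) = 6.154076
base pitch p_b = π·m·cos α = 3.116544
CR = (7.412595 + 6.154076 − 26.622000·sin 18.15500°)/3.116544 = 1.691475
contact ratio ≈ 1.6915

1.6915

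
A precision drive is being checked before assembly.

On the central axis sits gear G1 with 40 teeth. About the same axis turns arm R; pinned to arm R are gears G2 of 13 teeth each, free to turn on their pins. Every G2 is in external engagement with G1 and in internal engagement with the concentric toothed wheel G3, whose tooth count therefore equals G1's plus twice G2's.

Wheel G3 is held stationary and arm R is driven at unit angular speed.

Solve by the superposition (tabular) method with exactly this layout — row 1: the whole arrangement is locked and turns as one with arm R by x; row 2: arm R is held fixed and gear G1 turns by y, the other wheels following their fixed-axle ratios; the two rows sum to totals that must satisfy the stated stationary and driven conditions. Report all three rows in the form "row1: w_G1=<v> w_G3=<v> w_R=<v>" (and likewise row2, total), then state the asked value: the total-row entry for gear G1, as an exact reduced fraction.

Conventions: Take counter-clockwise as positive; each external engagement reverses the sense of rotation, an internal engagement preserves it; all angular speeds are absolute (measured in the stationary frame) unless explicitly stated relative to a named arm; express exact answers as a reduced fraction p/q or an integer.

row1: w_G1=1 w_G3=1 w_R=1
row2: w_G1=33/20 w_G3=-1 w_R=0
total: w_G1=53/20 w_G3=0 w_R=1
asked value: 53/20

topology: planetary set — G1 40T / G2 13T / G3 66T, arm = carrier (Willis)
row 1: whole set turns with the arm by x
superposition row 2 [arm held]: sun y, ring −(40/66)·y, arm 0
boundary: total ω_ring = x − (40/66)·y = 0 and total ω_arm = x = 1  ⇒  y = 33/20, x = 1
row 2 ring = −(40/66)·33/20 = -1
totals (row 1 + row 2): sun 1 + 33/20 = 53/20, ring 1 + (-1) = 0, arm 1 + 0 = 1
asked cell (total, sun) = 53/20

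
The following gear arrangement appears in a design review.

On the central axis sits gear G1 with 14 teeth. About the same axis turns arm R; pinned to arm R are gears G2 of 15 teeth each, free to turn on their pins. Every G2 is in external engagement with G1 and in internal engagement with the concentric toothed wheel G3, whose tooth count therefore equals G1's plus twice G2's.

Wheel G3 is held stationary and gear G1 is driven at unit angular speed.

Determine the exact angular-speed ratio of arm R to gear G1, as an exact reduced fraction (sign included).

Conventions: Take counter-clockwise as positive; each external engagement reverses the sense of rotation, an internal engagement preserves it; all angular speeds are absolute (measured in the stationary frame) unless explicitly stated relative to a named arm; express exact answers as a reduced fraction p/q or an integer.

topology: planetary set — G1 14T / G2 15T / G3 44T, arm = carrier (Willis)
ring teeth: 14 + 2·15 = 44
14(ω_sun−ω_arm) = −44(ω_ring−ω_arm),  ω_ring = 0, ω_sun = 1
14(1−ω_arm) = −44(0−ω_arm)  ⇒  58·ω_arm = 14  ⇒  ω_arm = 7/29
ω_out/ω_in = 7/29

7/29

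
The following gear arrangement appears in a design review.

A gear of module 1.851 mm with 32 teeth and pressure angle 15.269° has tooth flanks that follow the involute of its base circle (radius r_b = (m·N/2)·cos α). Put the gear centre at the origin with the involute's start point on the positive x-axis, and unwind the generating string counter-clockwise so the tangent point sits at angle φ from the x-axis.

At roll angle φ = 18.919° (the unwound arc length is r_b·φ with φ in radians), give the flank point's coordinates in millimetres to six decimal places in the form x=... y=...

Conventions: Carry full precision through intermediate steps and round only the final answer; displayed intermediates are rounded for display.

x=30.085900 y=0.339142

class = single-mesh tooth geometry [base-circle involute, m = 1.851, 32T]
pitch radius r_p = m·N/2 = 1.851·32/2 = 29.616000
base radius r_b = r_p·cos α = 29.616000·cos 15.269° = 28.570557
roll angle φ = 18.919° = 0.33019884 rad
x = r_b·(cos φ + φ·sin φ) = 30.085900
y = r_b·(sin φ − φ·cos φ) = 0.339142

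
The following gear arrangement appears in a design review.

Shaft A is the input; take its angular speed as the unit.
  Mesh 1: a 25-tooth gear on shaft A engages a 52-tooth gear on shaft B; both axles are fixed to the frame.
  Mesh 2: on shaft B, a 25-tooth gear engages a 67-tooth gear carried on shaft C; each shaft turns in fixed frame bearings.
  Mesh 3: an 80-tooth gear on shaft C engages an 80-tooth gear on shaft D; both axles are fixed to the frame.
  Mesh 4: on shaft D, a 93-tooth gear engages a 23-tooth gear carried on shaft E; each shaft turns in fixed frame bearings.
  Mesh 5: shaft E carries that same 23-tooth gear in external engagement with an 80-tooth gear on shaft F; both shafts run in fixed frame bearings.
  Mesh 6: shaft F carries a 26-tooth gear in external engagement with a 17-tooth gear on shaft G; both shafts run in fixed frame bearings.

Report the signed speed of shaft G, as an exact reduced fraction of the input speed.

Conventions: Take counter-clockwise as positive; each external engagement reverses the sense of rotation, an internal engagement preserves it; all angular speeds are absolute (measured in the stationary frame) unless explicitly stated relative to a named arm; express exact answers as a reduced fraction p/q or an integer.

6-mesh fixed-axis compound train (all bearings frame-fixed)
mesh 1 [25T→52T]: |ω|/ω_in = 1×25/52 = 25/52, sense flips to −
mesh 2 [25T→67T]: |ω|/ω_in = (25/52)×25/67 = 625/3484, sense flips to +
mesh 3 [80T→80T]: |ω|/ω_in = (625/3484)×80/80 = 625/3484, sense flips to −
mesh 4 [93T→23T]: |ω|/ω_in = (625/3484)×93/23 = 58125/80132, sense flips to +
mesh 5 [23T→80T]: |ω|/ω_in = (58125/80132)×23/80 = 11625/55744, sense flips to −
mesh 6 [26T→17T]: |ω|/ω_in = (11625/55744)×26/17 = 11625/36448, sense flips to +
signed output speed (× input speed) = 11625/36448

11625/36448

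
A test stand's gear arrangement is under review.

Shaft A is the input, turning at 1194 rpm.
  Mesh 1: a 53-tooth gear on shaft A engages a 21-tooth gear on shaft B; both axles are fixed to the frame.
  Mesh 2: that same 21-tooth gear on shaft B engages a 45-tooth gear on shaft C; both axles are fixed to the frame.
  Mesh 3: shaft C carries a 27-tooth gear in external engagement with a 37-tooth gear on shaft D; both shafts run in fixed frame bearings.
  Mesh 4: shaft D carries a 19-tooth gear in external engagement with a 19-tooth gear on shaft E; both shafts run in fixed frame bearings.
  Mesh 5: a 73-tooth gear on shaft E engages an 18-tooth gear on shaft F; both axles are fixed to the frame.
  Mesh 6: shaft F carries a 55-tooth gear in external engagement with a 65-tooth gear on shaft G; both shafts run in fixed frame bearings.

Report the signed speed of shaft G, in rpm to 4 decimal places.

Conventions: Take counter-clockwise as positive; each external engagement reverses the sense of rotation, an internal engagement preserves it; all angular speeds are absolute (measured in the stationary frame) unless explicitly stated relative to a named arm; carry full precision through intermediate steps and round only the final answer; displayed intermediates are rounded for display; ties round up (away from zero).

topology: fixed-axis compound train — 6 meshes, A→G
mesh 1 [53T→21T]: ω = 1194.0000×53/21 = 3013.4286 rpm, sense flips to −
mesh 2 [21T→45T]: ω = 3013.4286×21/45 = 1406.2667 rpm, sense flips to +
mesh 3 [27T→37T]: ω = 1406.2667×27/37 = 1026.1946 rpm, sense flips to −
mesh 4 [19T→19T]: ω = 1026.1946×19/19 = 1026.1946 rpm, sense flips to +
mesh 5 [73T→18T]: ω = 1026.1946×73/18 = 4161.7892 rpm, sense flips to −
mesh 6 [55T→65T]: ω = 4161.7892×55/65 = 3521.5139 rpm, sense flips to +
signed output speed = +3521.5139 rpm

+3521.5139 rpm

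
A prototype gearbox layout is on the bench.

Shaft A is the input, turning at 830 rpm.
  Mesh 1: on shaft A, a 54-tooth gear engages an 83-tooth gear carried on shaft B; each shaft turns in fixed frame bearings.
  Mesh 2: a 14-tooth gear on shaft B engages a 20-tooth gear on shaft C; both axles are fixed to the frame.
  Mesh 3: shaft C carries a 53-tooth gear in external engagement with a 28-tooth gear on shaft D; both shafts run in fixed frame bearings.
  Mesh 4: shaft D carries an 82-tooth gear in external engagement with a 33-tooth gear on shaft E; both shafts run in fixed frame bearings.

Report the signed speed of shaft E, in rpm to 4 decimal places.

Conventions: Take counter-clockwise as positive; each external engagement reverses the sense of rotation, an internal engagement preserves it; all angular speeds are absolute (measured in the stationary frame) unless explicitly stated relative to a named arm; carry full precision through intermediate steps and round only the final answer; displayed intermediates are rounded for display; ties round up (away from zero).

+1777.9091 rpm

class = fixed-axis compound train [4 meshes; 4 ratios multiply, 4 sense flips]
mesh 1 [54T→83T]: ω = 830.0000×54/83 = 540.0000 rpm, sense flips to −
mesh 2 [14T→20T]: ω = 540.0000×14/20 = 378.0000 rpm, sense flips to +
mesh 3 [53T→28T]: ω = 378.0000×53/28 = 715.5000 rpm, sense flips to −
mesh 4 [82T→33T]: ω = 715.5000×82/33 = 1777.9091 rpm, sense flips to +
signed output speed = +1777.9091 rpm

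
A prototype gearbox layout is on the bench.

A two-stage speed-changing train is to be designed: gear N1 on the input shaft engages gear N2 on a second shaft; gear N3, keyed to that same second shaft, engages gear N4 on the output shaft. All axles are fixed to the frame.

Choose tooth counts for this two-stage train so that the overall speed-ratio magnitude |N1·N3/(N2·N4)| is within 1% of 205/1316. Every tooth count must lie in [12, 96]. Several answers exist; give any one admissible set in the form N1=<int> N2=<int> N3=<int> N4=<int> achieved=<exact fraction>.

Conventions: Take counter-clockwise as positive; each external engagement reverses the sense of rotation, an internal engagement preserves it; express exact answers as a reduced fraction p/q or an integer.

topology: fixed-axis compound train — 2 stages, target 205/1316
target = 205/1316 in lowest terms: an exact hit needs N1·N3 = k·205 and N2·N4 = k·1316 for one integer k, every count in [12, 96]; additionally prefer no 1:1 stage (N1 ≠ N2, N3 ≠ N4)
k = 1…2: no 1:1-free in-range split of k·205 and k·1316 into factor pairs; take k = 3
k = 3: N1·N3 = 615 = 15·41, N2·N4 = 3948 = 42·94
achieved = 15·41/(42·94) = 205/1316; |achieved − target| = 0 ≤ 41/26320 ✓

N1=15 N2=42 N3=41 N4=94 achieved=205/1316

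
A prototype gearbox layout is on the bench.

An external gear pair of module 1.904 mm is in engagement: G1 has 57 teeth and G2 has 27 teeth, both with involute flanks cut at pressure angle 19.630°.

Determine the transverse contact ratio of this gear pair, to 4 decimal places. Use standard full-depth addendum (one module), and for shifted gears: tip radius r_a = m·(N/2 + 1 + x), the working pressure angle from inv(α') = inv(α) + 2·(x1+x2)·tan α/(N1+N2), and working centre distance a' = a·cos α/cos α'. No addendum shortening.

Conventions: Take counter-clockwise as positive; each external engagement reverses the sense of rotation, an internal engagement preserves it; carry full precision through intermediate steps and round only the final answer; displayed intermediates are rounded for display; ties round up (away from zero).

class = single-mesh tooth geometry [involute pair 57T × 27T, m = 1.904]
base radii: r_b1 = 51.110268, r_b2 = 24.210127
tip radii: r_a1 = 56.168000, r_a2 = 27.608000
no profile shift: α' = α, a' = a
action lengths: √(r_a1²−r_b1²) = 23.293449, √(r_a2²−r_b2²) = 13.269191
base pitch p_b = π·m·cos α = 5.633952
CR = (23.293449 + 13.269191 − 79.968000·sin 19.63000°)/5.633952 = 1.721315
contact ratio ≈ 1.7213

1.7213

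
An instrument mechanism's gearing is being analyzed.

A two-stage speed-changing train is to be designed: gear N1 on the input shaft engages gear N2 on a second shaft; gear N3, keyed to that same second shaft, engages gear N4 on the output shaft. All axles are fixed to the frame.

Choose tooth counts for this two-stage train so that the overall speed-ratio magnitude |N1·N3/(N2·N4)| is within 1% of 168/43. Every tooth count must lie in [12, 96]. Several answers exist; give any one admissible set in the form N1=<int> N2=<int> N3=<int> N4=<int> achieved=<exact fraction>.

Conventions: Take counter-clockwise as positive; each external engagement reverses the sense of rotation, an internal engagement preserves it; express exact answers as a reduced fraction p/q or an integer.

design class (target 168/43): fixed-axis compound train
target = 168/43 in lowest terms: an exact hit needs N1·N3 = k·168 and N2·N4 = k·43 for one integer k, every count in [12, 96]; additionally prefer no 1:1 stage (N1 ≠ N2, N3 ≠ N4)
k = 1…11: no 1:1-free in-range split of k·168 and k·43 into factor pairs; take k = 12
k = 12: N1·N3 = 2016 = 21·96, N2·N4 = 516 = 12·43
achieved = 21·96/(12·43) = 168/43; |achieved − target| = 0 ≤ 42/1075 ✓

N1=21 N2=12 N3=96 N4=43 achieved=168/43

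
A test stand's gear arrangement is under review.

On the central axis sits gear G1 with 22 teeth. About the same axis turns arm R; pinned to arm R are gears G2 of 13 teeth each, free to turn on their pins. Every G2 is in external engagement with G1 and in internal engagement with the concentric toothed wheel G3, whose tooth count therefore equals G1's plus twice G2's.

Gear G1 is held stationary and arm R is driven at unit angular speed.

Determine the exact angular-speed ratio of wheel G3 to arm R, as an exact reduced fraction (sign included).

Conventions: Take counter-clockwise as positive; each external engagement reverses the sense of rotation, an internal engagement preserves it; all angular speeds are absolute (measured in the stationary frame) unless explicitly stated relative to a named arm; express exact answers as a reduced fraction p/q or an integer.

35/24

class = planetary set [G3 = 22+2·13 = 48; Willis about the carrier]
ring teeth: 22 + 2·13 = 48
22(ω_sun−ω_arm) = −48(ω_ring−ω_arm),  ω_sun = 0, ω_arm = 1
ω_ring = 1 − (22/48)(0−1) = 35/24
ω_out/ω_in = 35/24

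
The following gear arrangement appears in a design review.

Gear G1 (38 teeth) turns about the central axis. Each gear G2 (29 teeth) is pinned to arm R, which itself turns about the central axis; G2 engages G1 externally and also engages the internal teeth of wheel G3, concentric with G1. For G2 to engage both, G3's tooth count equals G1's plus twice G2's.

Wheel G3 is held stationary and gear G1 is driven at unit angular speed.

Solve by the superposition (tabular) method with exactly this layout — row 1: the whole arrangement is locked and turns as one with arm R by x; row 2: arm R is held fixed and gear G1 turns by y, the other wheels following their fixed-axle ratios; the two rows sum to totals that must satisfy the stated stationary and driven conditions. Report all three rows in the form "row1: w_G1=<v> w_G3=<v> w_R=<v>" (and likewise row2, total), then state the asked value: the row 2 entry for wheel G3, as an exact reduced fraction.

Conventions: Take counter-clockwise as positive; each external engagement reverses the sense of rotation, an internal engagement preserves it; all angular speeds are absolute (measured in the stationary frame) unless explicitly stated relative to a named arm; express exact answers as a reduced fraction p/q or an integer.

row1: w_G1=19/67 w_G3=19/67 w_R=19/67
row2: w_G1=48/67 w_G3=-19/67 w_R=0
total: w_G1=1 w_G3=0 w_R=19/67
asked value: -19/67

class = planetary set [G3 = 38+2·29 = 96; Willis about the carrier]
row 1: whole set turns with the arm by x
superposition row 2 [arm held]: sun y, ring −(38/96)·y, arm 0
boundary: total ω_ring = x − (38/96)·y = 0 and total ω_sun = x + y = 1  ⇒  y = 48/67, x = 19/67
row 2 ring = −(38/96)·48/67 = -19/67
totals (row 1 + row 2): sun 19/67 + 48/67 = 1, ring 19/67 + (-19/67) = 0, arm 19/67 + 0 = 19/67
asked cell (row2, ring) = -19/67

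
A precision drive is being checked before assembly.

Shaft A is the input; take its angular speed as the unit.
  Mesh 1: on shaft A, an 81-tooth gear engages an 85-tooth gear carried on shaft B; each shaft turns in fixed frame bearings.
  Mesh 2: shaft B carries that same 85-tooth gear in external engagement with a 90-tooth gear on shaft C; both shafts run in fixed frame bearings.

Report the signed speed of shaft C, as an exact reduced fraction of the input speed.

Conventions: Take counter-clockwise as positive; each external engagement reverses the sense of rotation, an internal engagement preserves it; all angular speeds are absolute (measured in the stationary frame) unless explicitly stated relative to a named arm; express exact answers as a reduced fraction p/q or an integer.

2-mesh fixed-axis compound train (all bearings frame-fixed)
mesh 1 [81T→85T]: |ω|/ω_in = 1×81/85 = 81/85, sense flips to −
mesh 2 [85T→90T]: |ω|/ω_in = (81/85)×85/90 = 9/10, sense flips to +
signed output speed (× input speed) = 9/10

9/10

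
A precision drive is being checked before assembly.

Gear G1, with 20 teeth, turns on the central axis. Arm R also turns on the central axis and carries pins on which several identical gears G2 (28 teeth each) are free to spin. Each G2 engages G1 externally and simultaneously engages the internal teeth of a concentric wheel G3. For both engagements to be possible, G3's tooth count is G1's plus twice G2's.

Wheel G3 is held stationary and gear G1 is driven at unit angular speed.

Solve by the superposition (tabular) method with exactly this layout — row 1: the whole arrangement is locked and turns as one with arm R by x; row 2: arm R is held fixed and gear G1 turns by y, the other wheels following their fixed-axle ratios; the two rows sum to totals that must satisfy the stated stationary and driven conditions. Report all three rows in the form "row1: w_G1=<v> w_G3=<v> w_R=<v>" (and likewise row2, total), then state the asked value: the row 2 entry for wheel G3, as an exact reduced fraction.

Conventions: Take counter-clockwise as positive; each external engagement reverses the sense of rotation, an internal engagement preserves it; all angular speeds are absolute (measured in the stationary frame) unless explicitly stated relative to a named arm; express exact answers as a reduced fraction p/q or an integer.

row1: w_G1=5/24 w_G3=5/24 w_R=5/24
row2: w_G1=19/24 w_G3=-5/24 w_R=0
total: w_G1=1 w_G3=0 w_R=5/24
asked value: -5/24

topology: planetary set — G1 20T / G2 28T / G3 76T, arm = carrier (Willis)
superposition row 1 [locked train]: every member turns x
row 2: sun turns y, ring = −(20/76)·y, arm 0
boundary: total ω_ring = x − (20/76)·y = 0 and total ω_sun = x + y = 1  ⇒  y = 19/24, x = 5/24
row 2 ring = −(20/76)·19/24 = -5/24
totals (row 1 + row 2): sun 5/24 + 19/24 = 1, ring 5/24 + (-5/24) = 0, arm 5/24 + 0 = 5/24
asked cell (row2, ring) = -5/24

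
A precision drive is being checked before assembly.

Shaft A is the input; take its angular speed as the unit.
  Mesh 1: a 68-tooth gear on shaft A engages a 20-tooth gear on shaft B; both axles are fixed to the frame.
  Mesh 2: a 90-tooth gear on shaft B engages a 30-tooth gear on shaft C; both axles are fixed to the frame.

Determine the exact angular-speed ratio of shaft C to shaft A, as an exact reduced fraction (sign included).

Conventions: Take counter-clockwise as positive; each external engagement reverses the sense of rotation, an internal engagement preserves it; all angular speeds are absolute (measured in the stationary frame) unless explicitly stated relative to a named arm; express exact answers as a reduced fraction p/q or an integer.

51/5

class = fixed-axis compound train [2 meshes; 2 ratios multiply, 2 sense flips]
mesh 1 [68T→20T]: running ratio 17/5, sense −
mesh 2 [90T→30T]: running ratio 51/5, sense +
ω_out/ω_in = 51/5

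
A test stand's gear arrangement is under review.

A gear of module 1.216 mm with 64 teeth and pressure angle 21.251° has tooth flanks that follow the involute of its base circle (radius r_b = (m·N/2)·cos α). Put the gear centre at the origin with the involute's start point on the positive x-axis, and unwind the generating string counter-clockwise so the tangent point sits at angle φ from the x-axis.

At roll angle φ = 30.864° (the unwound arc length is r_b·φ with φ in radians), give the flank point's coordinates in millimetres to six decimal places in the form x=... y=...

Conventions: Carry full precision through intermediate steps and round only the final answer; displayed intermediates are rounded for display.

x=41.152187 y=1.835324

recognized (one wheel, involute flank): single-mesh tooth geometry, m = 1.216, N = 64
pitch radius r_p = m·N/2 = 1.216·64/2 = 38.912000
base radius r_b = r_p·cos α = 38.912000·cos 21.251° = 36.266044
roll angle φ = 30.864° = 0.53867842 rad
x = r_b·(cos φ + φ·sin φ) = 41.152187
y = r_b·(sin φ − φ·cos φ) = 1.835324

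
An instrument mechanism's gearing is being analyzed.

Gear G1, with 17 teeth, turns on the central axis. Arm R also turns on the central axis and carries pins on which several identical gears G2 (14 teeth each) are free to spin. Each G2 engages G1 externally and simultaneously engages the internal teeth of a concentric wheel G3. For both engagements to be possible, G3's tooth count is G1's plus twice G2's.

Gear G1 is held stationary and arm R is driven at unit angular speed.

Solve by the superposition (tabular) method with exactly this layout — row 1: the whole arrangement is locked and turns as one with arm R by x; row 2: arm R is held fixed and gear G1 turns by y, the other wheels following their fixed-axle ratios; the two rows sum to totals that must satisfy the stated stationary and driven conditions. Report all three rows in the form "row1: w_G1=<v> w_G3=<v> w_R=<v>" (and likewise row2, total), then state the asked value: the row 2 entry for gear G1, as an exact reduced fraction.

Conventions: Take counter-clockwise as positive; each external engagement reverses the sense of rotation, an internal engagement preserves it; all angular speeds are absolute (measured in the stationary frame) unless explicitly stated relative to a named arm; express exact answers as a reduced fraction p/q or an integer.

class = planetary set [G3 = 17+2·14 = 45; Willis about the carrier]
superposition row 1 [locked train]: every member turns x
superposition row 2 [arm held]: sun y, ring −(17/45)·y, arm 0
boundary: total ω_sun = x + y = 0 and total ω_arm = x = 1  ⇒  y = -1, x = 1
row 2 ring = −(17/45)·(-1) = 17/45
totals (row 1 + row 2): sun 1 + (-1) = 0, ring 1 + 17/45 = 62/45, arm 1 + 0 = 1
asked cell (row2, sun) = -1

row1: w_G1=1 w_G3=1 w_R=1
row2: w_G1=-1 w_G3=17/45 w_R=0
total: w_G1=0 w_G3=62/45 w_R=1
asked value: -1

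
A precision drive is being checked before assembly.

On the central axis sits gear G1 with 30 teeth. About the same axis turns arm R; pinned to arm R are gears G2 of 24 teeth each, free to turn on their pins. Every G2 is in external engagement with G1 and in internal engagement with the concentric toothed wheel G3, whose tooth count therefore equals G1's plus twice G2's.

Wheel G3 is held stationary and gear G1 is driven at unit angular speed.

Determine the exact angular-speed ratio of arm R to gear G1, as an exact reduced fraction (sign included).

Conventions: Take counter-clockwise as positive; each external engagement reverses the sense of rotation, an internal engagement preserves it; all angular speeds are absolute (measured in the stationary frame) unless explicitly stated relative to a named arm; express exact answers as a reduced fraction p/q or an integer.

5/18

recognized (axles ride arm R): planetary set, 30/24/78 teeth
ring teeth: 30 + 2·24 = 78
30(ω_sun−ω_arm) = −78(ω_ring−ω_arm),  ω_ring = 0, ω_sun = 1
30(1−ω_arm) = −78(0−ω_arm)  ⇒  108·ω_arm = 30  ⇒  ω_arm = 5/18
ω_out/ω_in = 5/18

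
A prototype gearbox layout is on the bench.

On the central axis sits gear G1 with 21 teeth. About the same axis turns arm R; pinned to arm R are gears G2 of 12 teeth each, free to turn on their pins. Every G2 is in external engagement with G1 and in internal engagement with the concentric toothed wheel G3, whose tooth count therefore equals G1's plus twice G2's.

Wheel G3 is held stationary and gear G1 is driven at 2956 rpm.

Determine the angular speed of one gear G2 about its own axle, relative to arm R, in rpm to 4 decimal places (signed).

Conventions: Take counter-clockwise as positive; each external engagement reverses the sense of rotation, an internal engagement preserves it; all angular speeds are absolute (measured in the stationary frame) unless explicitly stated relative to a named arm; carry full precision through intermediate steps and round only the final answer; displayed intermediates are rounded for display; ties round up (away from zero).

recognized (axles ride arm R): planetary set, 21/12/45 teeth
normalise by the input: solve with ω_sun = 1, then scale by 2956 rpm
ring teeth: 21 + 2·12 = 45
21(ω_sun−ω_arm) = −45(ω_ring−ω_arm),  ω_ring = 0, ω_sun = 1
21(1−ω_arm) = −45(0−ω_arm)  ⇒  66·ω_arm = 21  ⇒  ω_arm = 7/22
sun–planet mesh: 21·(1−7/22) = −12·(ω_p−ω_arm)  ⇒  ω_p−ω_arm = -105/88
scale: ω_p−ω_arm = -105/88 × 2956 rpm = -3527.0455 rpm

-3527.0455 rpm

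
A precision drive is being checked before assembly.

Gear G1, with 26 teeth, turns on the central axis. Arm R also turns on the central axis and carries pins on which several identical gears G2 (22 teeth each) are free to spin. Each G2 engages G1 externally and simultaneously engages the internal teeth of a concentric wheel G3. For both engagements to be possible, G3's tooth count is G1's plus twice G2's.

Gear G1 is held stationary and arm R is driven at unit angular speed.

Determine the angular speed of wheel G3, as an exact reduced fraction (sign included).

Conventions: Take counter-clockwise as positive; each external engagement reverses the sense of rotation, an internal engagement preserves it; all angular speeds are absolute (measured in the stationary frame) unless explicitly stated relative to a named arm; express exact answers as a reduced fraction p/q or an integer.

48/35

class = planetary set [G3 = 26+2·22 = 70; Willis about the carrier]
ring teeth: 26 + 2·22 = 70
26(ω_sun−ω_arm) = −70(ω_ring−ω_arm),  ω_sun = 0, ω_arm = 1
ω_ring = 1 − (26/70)(0−1) = 48/35
exact speed ratio = 48/35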